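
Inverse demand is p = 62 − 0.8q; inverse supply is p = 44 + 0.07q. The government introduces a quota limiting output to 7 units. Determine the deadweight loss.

81.52

Competitive equilibrium: 62 − 0.8q = 44 + 0.07q → q* = 20.6897, p* = 45.4483.
At q = 7: demand price = 62 − 0.8·7 = 56.4; supply price = 44 + 0.07·7 = 44.49.
Δq = 20.6897 − 7 = 13.6897; wedge = 56.4 − 44.49 = 11.91.
Welfare loss = ½ × 13.6897 × 11.91 = 81.52.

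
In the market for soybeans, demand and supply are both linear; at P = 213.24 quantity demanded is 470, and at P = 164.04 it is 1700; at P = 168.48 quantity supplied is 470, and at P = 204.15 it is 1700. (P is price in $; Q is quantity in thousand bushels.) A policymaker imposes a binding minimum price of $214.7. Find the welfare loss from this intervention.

$16197.51 thousand

Demand slope = (164.04 − 213.24)/(1700 − 470) = −0.04, so P = 232.04 − 0.04Q.
Supply slope = (204.15 − 168.48)/(1700 − 470) = 0.029, so P = 154.85 + 0.029Q.
Competitive equilibrium: 232.04 − 0.04Q = 154.85 + 0.029Q → Q* = 1118.6957, P* = 187.2922.
At the floor P = 214.7, quantity demanded = (232.04 − 214.7)/0.04 = 433.5.
Sellers' marginal cost at Q' = 433.5: 154.85 + 0.029·433.5 = 167.4215.
ΔQ = 1118.6957 − 433.5 = 685.1957; wedge = 214.7 − 167.4215 = 47.2785.
DWL = ½ × 685.1957 × 47.2785 = $16197.51 thousand.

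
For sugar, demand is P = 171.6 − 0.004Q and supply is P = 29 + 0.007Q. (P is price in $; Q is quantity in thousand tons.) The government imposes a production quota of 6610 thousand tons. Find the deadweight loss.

$222027.82 thousand

Competitive equilibrium: 171.6 − 0.004Q = 29 + 0.007Q → Q* = 12963.6364, P* = 119.7455.
At Q = 6610: demand price = 171.6 − 0.004·6610 = 145.16; supply price = 29 + 0.007·6610 = 75.27.
ΔQ = 12963.6364 − 6610 = 6353.6364; wedge = 145.16 − 75.27 = 69.89.
Welfare loss = ½ × 6353.6364 × 69.89 = $222027.82 thousand.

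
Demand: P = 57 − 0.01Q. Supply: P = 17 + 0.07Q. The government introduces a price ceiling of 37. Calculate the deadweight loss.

Competitive equilibrium: 57 − 0.01Q = 17 + 0.07Q → Q* = 500, P* = 52.
At the ceiling P = 37, quantity supplied = (37 − 17)/0.07 = 285.71429.
Willingness to pay at Q' = 285.71429: 57 − 0.01·285.71429 = 54.14286.
ΔQ = 500 − 285.71429 = 214.28571; wedge = 54.14286 − 37 = 17.14286.
The triangle = ½ × 214.28571 × 17.14286 = 1836.73.

1836.73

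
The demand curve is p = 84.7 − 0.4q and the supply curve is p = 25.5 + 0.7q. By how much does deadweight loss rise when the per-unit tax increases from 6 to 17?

115

Competitive equilibrium: 84.7 − 0.4q = 25.5 + 0.7q → q* = 53.8182, p* = 63.1727.
For a per-unit tax t: Δq = t/1.1, so DWL = ½·t·(t/1.1) = t²/2.2.
At t = 6: DWL = 16.364. At t = 17: DWL = 131.364.
Increase = 131.364 − 16.364 = 115.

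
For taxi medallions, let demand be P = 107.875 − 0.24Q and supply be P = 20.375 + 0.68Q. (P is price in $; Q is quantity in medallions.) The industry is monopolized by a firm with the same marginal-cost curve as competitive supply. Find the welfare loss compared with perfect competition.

$178.12

Competitive equilibrium: 107.875 − 0.24Q = 20.375 + 0.68Q → Q* = 95.1087, P* = 85.0489.
Marginal revenue: MR = 107.875 − 0.48Q. Set MR = MC: 107.875 − 0.48Q = 20.375 + 0.68Q → Q_m = 75.431.
Price P_m = 107.875 − 0.24·75.431 = 89.7716; MC(Q_m) = 20.375 + 0.68·75.431 = 71.6681.
Competitive Q* = 95.1087, so ΔQ = 19.6777; wedge = 89.7716 − 71.6681 = 18.1035.
Deadweight loss = ½ × 19.6777 × 18.1035 = $178.12.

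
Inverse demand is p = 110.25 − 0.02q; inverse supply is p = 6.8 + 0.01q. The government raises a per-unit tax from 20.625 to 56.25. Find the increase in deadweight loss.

45644.53

Competitive equilibrium: 110.25 − 0.02q = 6.8 + 0.01q → q* = 3448.3333, p* = 41.2833.
For a per-unit tax t: Δq = t/0.03, so DWL = ½·t·(t/0.03) = t²/0.06.
At t = 20.625: DWL = 7089.844. At t = 56.25: DWL = 52734.375.
Increase = 52734.375 − 7089.844 = 45644.53.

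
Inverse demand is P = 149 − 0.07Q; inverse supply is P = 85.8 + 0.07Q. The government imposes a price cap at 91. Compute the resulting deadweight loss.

Competitive equilibrium: 149 − 0.07Q = 85.8 + 0.07Q → Q* = 451.4286, P* = 117.4.
At the ceiling P = 91, quantity supplied = (91 − 85.8)/0.07 = 74.2857.
Willingness to pay at Q' = 74.2857: 149 − 0.07·74.2857 = 143.8.
ΔQ = 451.4286 − 74.2857 = 377.1429; wedge = 143.8 − 91 = 52.8.
The triangle = ½ × 377.1429 × 52.8 = 9956.57.

9956.57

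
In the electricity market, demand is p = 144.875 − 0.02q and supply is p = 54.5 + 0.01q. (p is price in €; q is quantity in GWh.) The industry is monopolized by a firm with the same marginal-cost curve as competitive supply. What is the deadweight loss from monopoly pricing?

Competitive equilibrium: 144.875 − 0.02q = 54.5 + 0.01q → q* = 3012.5, p* = 84.625.
Marginal revenue: MR = 144.875 − 0.04q. Set MR = MC: 144.875 − 0.04q = 54.5 + 0.01q → q_m = 1807.5.
Price p_m = 144.875 − 0.02·1807.5 = 108.725; MC(q_m) = 54.5 + 0.01·1807.5 = 72.575.
Competitive q* = 3012.5, so Δq = 1205; wedge = 108.725 − 72.575 = 36.15.
DWL = ½ × 1205 × 36.15 = €21780.375.

€21780.375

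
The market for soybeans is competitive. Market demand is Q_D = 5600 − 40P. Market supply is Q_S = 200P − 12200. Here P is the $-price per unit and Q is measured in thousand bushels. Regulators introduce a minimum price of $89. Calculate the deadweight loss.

In inverse form: demand P = 140 − 0.025Q, supply P = 61 + 0.005Q.
Competitive equilibrium: 140 − 0.025Q = 61 + 0.005Q → Q* = 2633.3333, P* = 74.1667.
At the floor P = 89, quantity demanded = (140 − 89)/0.025 = 2040.
Sellers' marginal cost at Q' = 2040: 61 + 0.005·2040 = 71.2.
ΔQ = 2633.3333 − 2040 = 593.3333; wedge = 89 − 71.2 = 17.8.
Welfare loss = ½ × 593.3333 × 17.8 = $5280.67 thousand.

$5280.67 thousand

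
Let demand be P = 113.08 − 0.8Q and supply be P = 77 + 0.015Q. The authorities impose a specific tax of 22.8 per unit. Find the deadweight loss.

318.92

Competitive equilibrium: 113.08 − 0.8Q = 77 + 0.015Q → Q* = 44.2699, P* = 77.664.
With the tax, the buyer price exceeds the seller price by 22.8: (113.08 − 0.8Q) − (77 + 0.015Q) = 22.8 → Q' = 16.2945.
ΔQ = 44.2699 − 16.2945 = 27.9754; the wedge equals the tax, 22.8.
The triangle = ½ × 27.9754 × 22.8 = 318.92.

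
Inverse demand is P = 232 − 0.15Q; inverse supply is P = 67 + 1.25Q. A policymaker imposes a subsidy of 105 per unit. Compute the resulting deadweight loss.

Competitive equilibrium: 232 − 0.15Q = 67 + 1.25Q → Q* = 117.8571, P* = 214.3214.
The subsidy lowers effective supply by 105: P = 1.25Q − 38.
New quantity: 232 − 0.15Q = 1.25Q − 38 → Q' = 192.8571.
Overproduction ΔQ = 192.8571 − 117.8571 = 75; wedge = subsidy = 105.
Welfare loss = ½ × 75 × 105 = 3937.50.

3937.50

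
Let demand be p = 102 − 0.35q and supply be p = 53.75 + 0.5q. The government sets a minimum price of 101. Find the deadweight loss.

1235.06

Competitive equilibrium: 102 − 0.35q = 53.75 + 0.5q → q* = 56.7647, p* = 82.1324.
At the floor p = 101, quantity demanded = (102 − 101)/0.35 = 2.8571.
Sellers' marginal cost at q' = 2.8571: 53.75 + 0.5·2.8571 = 55.1786.
Δq = 56.7647 − 2.8571 = 53.9076; wedge = 101 − 55.1786 = 45.8214.
DWL = ½ × 53.9076 × 45.8214 = 1235.06.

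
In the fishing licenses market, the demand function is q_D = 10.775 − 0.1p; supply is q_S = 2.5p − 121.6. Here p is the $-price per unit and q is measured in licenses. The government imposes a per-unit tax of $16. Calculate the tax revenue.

$66.32

In inverse form: demand p = 107.75 − 10q, supply p = 48.64 + 0.4q.
Competitive equilibrium: 107.75 − 10q = 48.64 + 0.4q → q* = 5.6837, p* = 50.9135.
With the tax, the buyer price exceeds the seller price by 16: (107.75 − 10q) − (48.64 + 0.4q) = 16 → q' = 4.1452.
Tax revenue = 16 × 4.1452 = $66.32.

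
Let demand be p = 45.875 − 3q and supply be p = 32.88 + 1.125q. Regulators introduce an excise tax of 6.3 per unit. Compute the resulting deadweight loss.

4.81

Competitive equilibrium: 45.875 − 3q = 32.88 + 1.125q → q* = 3.1503, p* = 36.4241.
With the tax, the buyer price exceeds the seller price by 6.3: (45.875 − 3q) − (32.88 + 1.125q) = 6.3 → q' = 1.623.
Δq = 3.1503 − 1.623 = 1.5273; the wedge equals the tax, 6.3.
The triangle = ½ × 1.5273 × 6.3 = 4.81.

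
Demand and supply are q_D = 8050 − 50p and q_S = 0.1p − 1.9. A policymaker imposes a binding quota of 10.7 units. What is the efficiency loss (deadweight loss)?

60.38

In inverse form: demand p = 161 − 0.02q, supply p = 19 + 10q.
Competitive equilibrium: 161 − 0.02q = 19 + 10q → q* = 14.1717, p* = 160.7166.
At q = 10.7: demand price = 161 − 0.02·10.7 = 160.786; supply price = 19 + 10·10.7 = 126.
Δq = 14.1717 − 10.7 = 3.4717; wedge = 160.786 − 126 = 34.786.
Welfare loss = ½ × 3.4717 × 34.786 = 60.38.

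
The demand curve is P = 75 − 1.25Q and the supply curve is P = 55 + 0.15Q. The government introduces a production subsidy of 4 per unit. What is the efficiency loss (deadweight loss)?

5.71

Competitive equilibrium: 75 − 1.25Q = 55 + 0.15Q → Q* = 14.2857, P* = 57.1429.
The subsidy lowers effective supply by 4: P = 51 + 0.15Q.
New quantity: 75 − 1.25Q = 51 + 0.15Q → Q' = 17.1429.
Overproduction ΔQ = 17.1429 − 14.2857 = 2.8572; wedge = subsidy = 4.
Deadweight loss = ½ × 2.8572 × 4 = 5.71.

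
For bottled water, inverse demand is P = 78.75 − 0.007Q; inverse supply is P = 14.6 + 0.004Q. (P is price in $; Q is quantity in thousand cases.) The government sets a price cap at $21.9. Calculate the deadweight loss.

$88300.26 thousand

Competitive equilibrium: 78.75 − 0.007Q = 14.6 + 0.004Q → Q* = 5831.8182, P* = 37.9273.
At the ceiling P = 21.9, quantity supplied = (21.9 − 14.6)/0.004 = 1825.
Willingness to pay at Q' = 1825: 78.75 − 0.007·1825 = 65.975.
ΔQ = 5831.8182 − 1825 = 4006.8182; wedge = 65.975 − 21.9 = 44.075.
Deadweight loss = ½ × 4006.8182 × 44.075 = $88300.26 thousand.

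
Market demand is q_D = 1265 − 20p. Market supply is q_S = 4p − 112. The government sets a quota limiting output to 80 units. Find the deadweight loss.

In inverse form: demand p = 63.25 − 0.05q, supply p = 28 + 0.25q.
Competitive equilibrium: 63.25 − 0.05q = 28 + 0.25q → q* = 117.5, p* = 57.375.
At q = 80: demand price = 63.25 − 0.05·80 = 59.25; supply price = 28 + 0.25·80 = 48.
Δq = 117.5 − 80 = 37.5; wedge = 59.25 − 48 = 11.25.
Deadweight loss = ½ × 37.5 × 11.25 = 210.94.

210.94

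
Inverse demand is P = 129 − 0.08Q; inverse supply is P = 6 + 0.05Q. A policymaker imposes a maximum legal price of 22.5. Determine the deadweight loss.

Competitive equilibrium: 129 − 0.08Q = 6 + 0.05Q → Q* = 946.1538, P* = 53.3077.
At the ceiling P = 22.5, quantity supplied = (22.5 − 6)/0.05 = 330.
Willingness to pay at Q' = 330: 129 − 0.08·330 = 102.6.
ΔQ = 946.1538 − 330 = 616.1538; wedge = 102.6 − 22.5 = 80.1.
Deadweight loss = ½ × 616.1538 × 80.1 = 24676.96.

24676.96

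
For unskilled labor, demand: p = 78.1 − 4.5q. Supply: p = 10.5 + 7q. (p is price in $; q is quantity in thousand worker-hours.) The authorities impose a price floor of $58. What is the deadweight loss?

Competitive equilibrium: 78.1 − 4.5q = 10.5 + 7q → q* = 5.8783, p* = 51.6478.
At the floor p = 58, quantity demanded = (78.1 − 58)/4.5 = 4.4667.
Sellers' marginal cost at q' = 4.4667: 10.5 + 7·4.4667 = 41.7669.
Δq = 5.8783 − 4.4667 = 1.4116; wedge = 58 − 41.7669 = 16.2331.
The triangle = ½ × 1.4116 × 16.2331 = $11.46 thousand.

$11.46 thousand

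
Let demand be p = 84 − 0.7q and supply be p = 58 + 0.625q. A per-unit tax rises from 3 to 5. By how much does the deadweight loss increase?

Competitive equilibrium: 84 − 0.7q = 58 + 0.625q → q* = 19.6226, p* = 70.2642.
For a per-unit tax t: Δq = t/1.325, so DWL = ½·t·(t/1.325) = t²/2.65.
At t = 3: DWL = 3.396. At t = 5: DWL = 9.434.
Increase = 9.434 − 3.396 = 6.04.

6.04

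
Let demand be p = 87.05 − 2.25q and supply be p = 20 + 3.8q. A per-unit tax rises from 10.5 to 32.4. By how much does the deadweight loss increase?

Competitive equilibrium: 87.05 − 2.25q = 20 + 3.8q → q* = 11.0826, p* = 62.114.
For a per-unit tax t: Δq = t/6.05, so DWL = ½·t·(t/6.05) = t²/12.1.
At t = 10.5: DWL = 9.112. At t = 32.4: DWL = 86.757.
Increase = 86.757 − 9.112 = 77.65.

77.65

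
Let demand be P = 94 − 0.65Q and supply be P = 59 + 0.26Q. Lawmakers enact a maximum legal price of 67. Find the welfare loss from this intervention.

26.92

Competitive equilibrium: 94 − 0.65Q = 59 + 0.26Q → Q* = 38.4615, P* = 69.
At the ceiling P = 67, quantity supplied = (67 − 59)/0.26 = 30.7692.
Willingness to pay at Q' = 30.7692: 94 − 0.65·30.7692 = 74.
ΔQ = 38.4615 − 30.7692 = 7.6923; wedge = 74 − 67 = 7.
Welfare loss = ½ × 7.6923 × 7 = 26.92.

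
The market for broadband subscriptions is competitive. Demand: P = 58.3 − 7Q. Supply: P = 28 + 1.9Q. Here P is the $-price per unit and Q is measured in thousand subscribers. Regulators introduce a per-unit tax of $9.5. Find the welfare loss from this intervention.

Competitive equilibrium: 58.3 − 7Q = 28 + 1.9Q → Q* = 3.4045, P* = 34.4685.
With the tax, the buyer price exceeds the seller price by 9.5: (58.3 − 7Q) − (28 + 1.9Q) = 9.5 → Q' = 2.3371.
ΔQ = 3.4045 − 2.3371 = 1.0674; the wedge equals the tax, 9.5.
DWL = ½ × 1.0674 × 9.5 = $5.07 thousand.

$5.07 thousand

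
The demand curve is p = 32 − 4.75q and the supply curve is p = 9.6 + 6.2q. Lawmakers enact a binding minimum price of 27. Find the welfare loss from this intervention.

5.40

Competitive equilibrium: 32 − 4.75q = 9.6 + 6.2q → q* = 2.0457, p* = 22.2831.
At the floor p = 27, quantity demanded = (32 − 27)/4.75 = 1.0526.
Sellers' marginal cost at q' = 1.0526: 9.6 + 6.2·1.0526 = 16.1261.
Δq = 2.0457 − 1.0526 = 0.9931; wedge = 27 − 16.1261 = 10.8739.
Welfare loss = ½ × 0.9931 × 10.8739 = 5.40.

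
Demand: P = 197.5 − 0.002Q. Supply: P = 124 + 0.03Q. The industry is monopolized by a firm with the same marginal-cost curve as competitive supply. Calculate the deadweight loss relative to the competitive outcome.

292.08

Competitive equilibrium: 197.5 − 0.002Q = 124 + 0.03Q → Q* = 2296.875, P* = 192.9063.
Marginal revenue: MR = 197.5 − 0.004Q. Set MR = MC: 197.5 − 0.004Q = 124 + 0.03Q → Q_m = 2161.7647.
Price P_m = 197.5 − 0.002·2161.7647 = 193.1765; MC(Q_m) = 124 + 0.03·2161.7647 = 188.8529.
Competitive Q* = 2296.875, so ΔQ = 135.1103; wedge = 193.1765 − 188.8529 = 4.3236.
The triangle = ½ × 135.1103 × 4.3236 = 292.08.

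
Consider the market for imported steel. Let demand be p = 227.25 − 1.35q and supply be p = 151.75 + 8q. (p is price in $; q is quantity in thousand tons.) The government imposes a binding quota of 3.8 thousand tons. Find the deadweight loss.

$85.43 thousand

Competitive equilibrium: 227.25 − 1.35q = 151.75 + 8q → q* = 8.0749, p* = 216.3489.
At q = 3.8: demand price = 227.25 − 1.35·3.8 = 222.12; supply price = 151.75 + 8·3.8 = 182.15.
Δq = 8.0749 − 3.8 = 4.2749; wedge = 222.12 − 182.15 = 39.97.
Welfare loss = ½ × 4.2749 × 39.97 = $85.43 thousand.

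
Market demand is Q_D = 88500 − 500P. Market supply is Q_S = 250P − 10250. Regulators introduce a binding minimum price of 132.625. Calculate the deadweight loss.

688.80

In inverse form: demand P = 177 − 0.002Q, supply P = 41 + 0.004Q.
Competitive equilibrium: 177 − 0.002Q = 41 + 0.004Q → Q* = 22666.6667, P* = 131.6667.
At the floor P = 132.625, quantity demanded = (177 − 132.625)/0.002 = 22187.5.
Sellers' marginal cost at Q' = 22187.5: 41 + 0.004·22187.5 = 129.75.
ΔQ = 22666.6667 − 22187.5 = 479.1667; wedge = 132.625 − 129.75 = 2.875.
Deadweight loss = ½ × 479.1667 × 2.875 = 688.80.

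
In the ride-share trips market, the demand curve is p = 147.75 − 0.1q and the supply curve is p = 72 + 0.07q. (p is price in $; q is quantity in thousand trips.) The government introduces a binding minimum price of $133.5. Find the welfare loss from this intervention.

$7808.31 thousand

Competitive equilibrium: 147.75 − 0.1q = 72 + 0.07q → q* = 445.5882, p* = 103.1912.
At the floor p = 133.5, quantity demanded = (147.75 − 133.5)/0.1 = 142.5.
Sellers' marginal cost at q' = 142.5: 72 + 0.07·142.5 = 81.975.
Δq = 445.5882 − 142.5 = 303.0882; wedge = 133.5 − 81.975 = 51.525.
DWL = ½ × 303.0882 × 51.525 = $7808.31 thousand.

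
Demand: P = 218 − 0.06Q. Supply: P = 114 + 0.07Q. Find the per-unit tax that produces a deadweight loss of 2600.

Competitive equilibrium: 218 − 0.06Q = 114 + 0.07Q → Q* = 800, P* = 170.
A tax t gives ΔQ = t/0.13 and wedge t, so DWL = t²/0.26.
t²/0.26 = 2600 → t² = 676 → t = 26.

26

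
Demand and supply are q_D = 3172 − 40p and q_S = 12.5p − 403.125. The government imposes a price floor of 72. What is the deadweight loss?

1279.20

In inverse form: demand p = 79.3 − 0.025q, supply p = 32.25 + 0.08q.
Competitive equilibrium: 79.3 − 0.025q = 32.25 + 0.08q → q* = 448.0952, p* = 68.0976.
At the floor p = 72, quantity demanded = (79.3 − 72)/0.025 = 292.
Sellers' marginal cost at q' = 292: 32.25 + 0.08·292 = 55.61.
Δq = 448.0952 − 292 = 156.0952; wedge = 72 − 55.61 = 16.39.
Deadweight loss = ½ × 156.0952 × 16.39 = 1279.20.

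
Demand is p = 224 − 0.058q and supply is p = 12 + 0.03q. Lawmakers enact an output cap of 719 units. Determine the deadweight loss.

125681.92

Competitive equilibrium: 224 − 0.058q = 12 + 0.03q → q* = 2409.0909, p* = 84.2727.
At q = 719: demand price = 224 − 0.058·719 = 182.298; supply price = 12 + 0.03·719 = 33.57.
Δq = 2409.0909 − 719 = 1690.0909; wedge = 182.298 − 33.57 = 148.728.
DWL = ½ × 1690.0909 × 148.728 = 125681.92.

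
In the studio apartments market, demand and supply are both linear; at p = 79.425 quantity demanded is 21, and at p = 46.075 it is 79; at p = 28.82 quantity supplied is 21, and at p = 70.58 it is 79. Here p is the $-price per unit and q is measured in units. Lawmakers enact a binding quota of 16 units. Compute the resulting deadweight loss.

Demand slope = (46.075 − 79.425)/(79 − 21) = −0.575, so p = 91.5 − 0.575q.
Supply slope = (70.58 − 28.82)/(79 − 21) = 0.72, so p = 13.7 + 0.72q.
Competitive equilibrium: 91.5 − 0.575q = 13.7 + 0.72q → q* = 60.0772, p* = 56.9556.
At q = 16: demand price = 91.5 − 0.575·16 = 82.3; supply price = 13.7 + 0.72·16 = 25.22.
Δq = 60.0772 − 16 = 44.0772; wedge = 82.3 − 25.22 = 57.08.
Welfare loss = ½ × 44.0772 × 57.08 = $1257.96.

$1257.96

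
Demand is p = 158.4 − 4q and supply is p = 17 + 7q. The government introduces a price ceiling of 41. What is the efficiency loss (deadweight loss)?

488.67

Competitive equilibrium: 158.4 − 4q = 17 + 7q → q* = 12.8545, p* = 106.9818.
At the ceiling p = 41, quantity supplied = (41 − 17)/7 = 3.4286.
Willingness to pay at q' = 3.4286: 158.4 − 4·3.4286 = 144.6856.
Δq = 12.8545 − 3.4286 = 9.4259; wedge = 144.6856 − 41 = 103.6856.
DWL = ½ × 9.4259 × 103.6856 = 488.67.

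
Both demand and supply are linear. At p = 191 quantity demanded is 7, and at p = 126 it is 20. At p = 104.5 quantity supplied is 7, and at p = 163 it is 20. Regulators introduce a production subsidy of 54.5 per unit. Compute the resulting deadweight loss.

156.33

Demand slope = (126 − 191)/(20 − 7) = −5, so p = 226 − 5q.
Supply slope = (163 − 104.5)/(20 − 7) = 4.5, so p = 73 + 4.5q.
Competitive equilibrium: 226 − 5q = 73 + 4.5q → q* = 16.1053, p* = 145.4737.
The subsidy lowers effective supply by 54.5: p = 18.5 + 4.5q.
New quantity: 226 − 5q = 18.5 + 4.5q → q' = 21.8421.
Overproduction Δq = 21.8421 − 16.1053 = 5.7368; wedge = subsidy = 54.5.
DWL = ½ × 5.7368 × 54.5 = 156.33.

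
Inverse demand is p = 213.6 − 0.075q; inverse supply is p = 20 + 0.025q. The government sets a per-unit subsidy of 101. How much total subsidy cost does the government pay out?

Competitive equilibrium: 213.6 − 0.075q = 20 + 0.025q → q* = 1936, p* = 68.4.
The subsidy lowers effective supply by 101: p = 0.025q − 81.
New quantity: 213.6 − 0.075q = 0.025q − 81 → q' = 2946.
Total subsidy cost = 101 × 2946 = 297546.

297546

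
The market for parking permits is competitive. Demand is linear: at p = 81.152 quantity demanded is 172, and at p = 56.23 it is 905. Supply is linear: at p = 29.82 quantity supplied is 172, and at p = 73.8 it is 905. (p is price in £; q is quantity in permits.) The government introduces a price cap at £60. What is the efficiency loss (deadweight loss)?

Demand slope = (56.23 − 81.152)/(905 − 172) = −0.034, so p = 87 − 0.034q.
Supply slope = (73.8 − 29.82)/(905 − 172) = 0.06, so p = 19.5 + 0.06q.
Competitive equilibrium: 87 − 0.034q = 19.5 + 0.06q → q* = 718.0851, p* = 62.5851.
At the ceiling p = 60, quantity supplied = (60 − 19.5)/0.06 = 675.
Willingness to pay at q' = 675: 87 − 0.034·675 = 64.05.
Δq = 718.0851 − 675 = 43.0851; wedge = 64.05 − 60 = 4.05.
Deadweight loss = ½ × 43.0851 × 4.05 = £87.25.

£87.25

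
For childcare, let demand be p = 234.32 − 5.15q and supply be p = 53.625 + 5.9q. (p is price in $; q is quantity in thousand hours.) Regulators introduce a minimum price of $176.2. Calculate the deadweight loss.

Competitive equilibrium: 234.32 − 5.15q = 53.625 + 5.9q → q* = 16.35249, p* = 150.10468.
At the floor p = 176.2, quantity demanded = (234.32 − 176.2)/5.15 = 11.28544.
Sellers' marginal cost at q' = 11.28544: 53.625 + 5.9·11.28544 = 120.2091.
Δq = 16.35249 − 11.28544 = 5.06705; wedge = 176.2 − 120.2091 = 55.9909.
DWL = ½ × 5.06705 × 55.9909 = $141.85 thousand.

$141.85 thousand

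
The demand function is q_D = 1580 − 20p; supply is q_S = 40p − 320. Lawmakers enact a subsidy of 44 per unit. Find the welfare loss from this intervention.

12906.67

In inverse form: demand p = 79 − 0.05q, supply p = 8 + 0.025q.
Competitive equilibrium: 79 − 0.05q = 8 + 0.025q → q* = 946.6667, p* = 31.6667.
The subsidy lowers effective supply by 44: p = 0.025q − 36.
New quantity: 79 − 0.05q = 0.025q − 36 → q' = 1533.3333.
Overproduction Δq = 1533.3333 − 946.6667 = 586.6666; wedge = subsidy = 44.
The triangle = ½ × 586.6666 × 44 = 12906.67.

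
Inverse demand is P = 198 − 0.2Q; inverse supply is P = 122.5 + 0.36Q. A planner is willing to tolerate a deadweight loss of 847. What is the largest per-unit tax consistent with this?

Competitive equilibrium: 198 − 0.2Q = 122.5 + 0.36Q → Q* = 134.8214, P* = 171.0357.
A tax t gives ΔQ = t/0.56 and wedge t, so DWL = t²/1.12.
t²/1.12 = 847 → t² = 948.64 → t = 30.8.

30.8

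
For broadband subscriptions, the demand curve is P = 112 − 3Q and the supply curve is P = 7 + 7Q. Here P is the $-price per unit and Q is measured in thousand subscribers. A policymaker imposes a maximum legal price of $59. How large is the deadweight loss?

$47.17 thousand

Competitive equilibrium: 112 − 3Q = 7 + 7Q → Q* = 10.5, P* = 80.5.
At the ceiling P = 59, quantity supplied = (59 − 7)/7 = 7.4286.
Willingness to pay at Q' = 7.4286: 112 − 3·7.4286 = 89.7142.
ΔQ = 10.5 − 7.4286 = 3.0714; wedge = 89.7142 − 59 = 30.7142.
Welfare loss = ½ × 3.0714 × 30.7142 = $47.17 thousand.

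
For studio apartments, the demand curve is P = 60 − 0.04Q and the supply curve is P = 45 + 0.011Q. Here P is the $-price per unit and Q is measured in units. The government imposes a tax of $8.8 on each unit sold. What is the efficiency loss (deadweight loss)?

$759.22

Competitive equilibrium: 60 − 0.04Q = 45 + 0.011Q → Q* = 294.1176, P* = 48.2353.
With the tax, the buyer price exceeds the seller price by 8.8: (60 − 0.04Q) − (45 + 0.011Q) = 8.8 → Q' = 121.5686.
ΔQ = 294.1176 − 121.5686 = 172.549; the wedge equals the tax, 8.8.
Welfare loss = ½ × 172.549 × 8.8 = $759.22.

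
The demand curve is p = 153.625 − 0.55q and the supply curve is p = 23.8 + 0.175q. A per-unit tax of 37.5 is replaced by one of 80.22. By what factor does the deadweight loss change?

4.576

Competitive equilibrium: 153.625 − 0.55q = 23.8 + 0.175q → q* = 179.069, p* = 55.1371.
For a per-unit tax t: Δq = t/0.725, so DWL = ½·t·(t/0.725) = t²/1.45.
At t = 37.5: DWL = 969.828. At t = 80.22: DWL = 4438.102.
Ratio = (80.22/37.5)² = 4.576.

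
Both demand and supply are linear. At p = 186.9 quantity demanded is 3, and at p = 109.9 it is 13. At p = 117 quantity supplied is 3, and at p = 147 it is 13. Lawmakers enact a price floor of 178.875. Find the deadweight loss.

Demand slope = (109.9 − 186.9)/(13 − 3) = −7.7, so p = 210 − 7.7q.
Supply slope = (147 − 117)/(13 − 3) = 3, so p = 108 + 3q.
Competitive equilibrium: 210 − 7.7q = 108 + 3q → q* = 9.5327, p* = 136.5981.
At the floor p = 178.875, quantity demanded = (210 − 178.875)/7.7 = 4.0422.
Sellers' marginal cost at q' = 4.0422: 108 + 3·4.0422 = 120.1266.
Δq = 9.5327 − 4.0422 = 5.4905; wedge = 178.875 − 120.1266 = 58.7484.
Welfare loss = ½ × 5.4905 × 58.7484 = 161.28.

161.28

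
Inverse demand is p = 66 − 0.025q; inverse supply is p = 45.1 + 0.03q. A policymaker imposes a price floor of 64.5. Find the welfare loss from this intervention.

Competitive equilibrium: 66 − 0.025q = 45.1 + 0.03q → q* = 380, p* = 56.5.
At the floor p = 64.5, quantity demanded = (66 − 64.5)/0.025 = 60.
Sellers' marginal cost at q' = 60: 45.1 + 0.03·60 = 46.9.
Δq = 380 − 60 = 320; wedge = 64.5 − 46.9 = 17.6.
The triangle = ½ × 320 × 17.6 = 2816.

2816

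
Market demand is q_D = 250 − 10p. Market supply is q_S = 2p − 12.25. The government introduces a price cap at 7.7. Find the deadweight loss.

240.41

In inverse form: demand p = 25 − 0.1q, supply p = 6.125 + 0.5q.
Competitive equilibrium: 25 − 0.1q = 6.125 + 0.5q → q* = 31.4583, p* = 21.8542.
At the ceiling p = 7.7, quantity supplied = (7.7 − 6.125)/0.5 = 3.15.
Willingness to pay at q' = 3.15: 25 − 0.1·3.15 = 24.685.
Δq = 31.4583 − 3.15 = 28.3083; wedge = 24.685 − 7.7 = 16.985.
DWL = ½ × 28.3083 × 16.985 = 240.41.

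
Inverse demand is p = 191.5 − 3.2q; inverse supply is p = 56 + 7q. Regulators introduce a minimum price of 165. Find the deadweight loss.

127.66

Competitive equilibrium: 191.5 − 3.2q = 56 + 7q → q* = 13.28431, p* = 148.9902.
At the floor p = 165, quantity demanded = (191.5 − 165)/3.2 = 8.28125.
Sellers' marginal cost at q' = 8.28125: 56 + 7·8.28125 = 113.96875.
Δq = 13.28431 − 8.28125 = 5.00306; wedge = 165 − 113.96875 = 51.03125.
The triangle = ½ × 5.00306 × 51.03125 = 127.66.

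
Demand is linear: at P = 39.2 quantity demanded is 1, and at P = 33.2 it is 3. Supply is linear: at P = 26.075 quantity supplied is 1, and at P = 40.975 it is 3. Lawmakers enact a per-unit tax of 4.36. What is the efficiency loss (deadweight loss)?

Demand slope = (33.2 − 39.2)/(3 − 1) = −3, so P = 42.2 − 3Q.
Supply slope = (40.975 − 26.075)/(3 − 1) = 7.45, so P = 18.625 + 7.45Q.
Competitive equilibrium: 42.2 − 3Q = 18.625 + 7.45Q → Q* = 2.256, P* = 35.4321.
With the tax, the buyer price exceeds the seller price by 4.36: (42.2 − 3Q) − (18.625 + 7.45Q) = 4.36 → Q' = 1.8388.
ΔQ = 2.256 − 1.8388 = 0.4172; the wedge equals the tax, 4.36.
The triangle = ½ × 0.4172 × 4.36 = 0.91.

0.91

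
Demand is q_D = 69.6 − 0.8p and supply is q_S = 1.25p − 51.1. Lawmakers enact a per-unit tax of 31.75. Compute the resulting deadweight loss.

245.87

In inverse form: demand p = 87 − 1.25q, supply p = 40.88 + 0.8q.
Competitive equilibrium: 87 − 1.25q = 40.88 + 0.8q → q* = 22.4976, p* = 58.878.
With the tax, the buyer price exceeds the seller price by 31.75: (87 − 1.25q) − (40.88 + 0.8q) = 31.75 → q' = 7.0098.
Δq = 22.4976 − 7.0098 = 15.4878; the wedge equals the tax, 31.75.
The triangle = ½ × 15.4878 × 31.75 = 245.87.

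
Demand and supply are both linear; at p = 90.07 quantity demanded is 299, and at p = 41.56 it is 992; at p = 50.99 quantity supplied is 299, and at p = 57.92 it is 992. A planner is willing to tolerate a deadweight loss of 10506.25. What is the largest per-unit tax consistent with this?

41

Demand slope = (41.56 − 90.07)/(992 − 299) = −0.07, so p = 111 − 0.07q.
Supply slope = (57.92 − 50.99)/(992 − 299) = 0.01, so p = 48 + 0.01q.
Competitive equilibrium: 111 − 0.07q = 48 + 0.01q → q* = 787.5, p* = 55.875.
A tax t gives Δq = t/0.08 and wedge t, so DWL = t²/0.16.
t²/0.16 = 10506.25 → t² = 1681 → t = 41.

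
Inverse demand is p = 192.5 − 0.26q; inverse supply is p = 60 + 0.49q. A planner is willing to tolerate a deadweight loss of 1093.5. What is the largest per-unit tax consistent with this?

Competitive equilibrium: 192.5 − 0.26q = 60 + 0.49q → q* = 176.6667, p* = 146.5667.
A tax t gives Δq = t/0.75 and wedge t, so DWL = t²/1.5.
t²/1.5 = 1093.5 → t² = 1640.25 → t = 40.5.

40.5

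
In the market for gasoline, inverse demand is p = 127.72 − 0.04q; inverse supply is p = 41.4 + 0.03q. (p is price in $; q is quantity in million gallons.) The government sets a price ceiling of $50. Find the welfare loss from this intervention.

$31353.60 million

Competitive equilibrium: 127.72 − 0.04q = 41.4 + 0.03q → q* = 1233.14286, p* = 78.39429.
At the ceiling p = 50, quantity supplied = (50 − 41.4)/0.03 = 286.66667.
Willingness to pay at q' = 286.66667: 127.72 − 0.04·286.66667 = 116.25333.
Δq = 1233.14286 − 286.66667 = 946.47619; wedge = 116.25333 − 50 = 66.25333.
The triangle = ½ × 946.47619 × 66.25333 = $31353.60 million.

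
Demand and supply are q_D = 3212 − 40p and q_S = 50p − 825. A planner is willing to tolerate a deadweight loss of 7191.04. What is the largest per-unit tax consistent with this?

25.44

In inverse form: demand p = 80.3 − 0.025q, supply p = 16.5 + 0.02q.
Competitive equilibrium: 80.3 − 0.025q = 16.5 + 0.02q → q* = 1417.7778, p* = 44.8556.
A tax t gives Δq = t/0.045 and wedge t, so DWL = t²/0.09.
t²/0.09 = 7191.04 → t² = 647.1936 → t = 25.44.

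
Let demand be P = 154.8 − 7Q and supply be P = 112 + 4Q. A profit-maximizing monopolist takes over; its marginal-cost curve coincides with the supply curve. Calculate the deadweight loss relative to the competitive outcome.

12.59

Competitive equilibrium: 154.8 − 7Q = 112 + 4Q → Q* = 3.8909, P* = 127.5636.
Marginal revenue: MR = 154.8 − 14Q. Set MR = MC: 154.8 − 14Q = 112 + 4Q → Q_m = 2.3778.
Price P_m = 154.8 − 7·2.3778 = 138.1554; MC(Q_m) = 112 + 4·2.3778 = 121.5112.
Competitive Q* = 3.8909, so ΔQ = 1.5131; wedge = 138.1554 − 121.5112 = 16.6442.
Deadweight loss = ½ × 1.5131 × 16.6442 = 12.59.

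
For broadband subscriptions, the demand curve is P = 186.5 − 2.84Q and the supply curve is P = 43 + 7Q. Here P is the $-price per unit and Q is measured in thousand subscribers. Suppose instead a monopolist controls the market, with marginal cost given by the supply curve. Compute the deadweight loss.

$52.49 thousand

Competitive equilibrium: 186.5 − 2.84Q = 43 + 7Q → Q* = 14.5833, P* = 145.0833.
Marginal revenue: MR = 186.5 − 5.68Q. Set MR = MC: 186.5 − 5.68Q = 43 + 7Q → Q_m = 11.317.
Price P_m = 186.5 − 2.84·11.317 = 154.3597; MC(Q_m) = 43 + 7·11.317 = 122.219.
Competitive Q* = 14.5833, so ΔQ = 3.2663; wedge = 154.3597 − 122.219 = 32.1407.
The triangle = ½ × 3.2663 × 32.1407 = $52.49 thousand.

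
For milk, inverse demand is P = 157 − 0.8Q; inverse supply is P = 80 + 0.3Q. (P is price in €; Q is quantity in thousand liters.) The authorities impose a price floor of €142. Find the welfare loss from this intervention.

€1444.61 thousand

Competitive equilibrium: 157 − 0.8Q = 80 + 0.3Q → Q* = 70, P* = 101.
At the floor P = 142, quantity demanded = (157 − 142)/0.8 = 18.75.
Sellers' marginal cost at Q' = 18.75: 80 + 0.3·18.75 = 85.625.
ΔQ = 70 − 18.75 = 51.25; wedge = 142 − 85.625 = 56.375.
Welfare loss = ½ × 51.25 × 56.375 = €1444.61 thousand.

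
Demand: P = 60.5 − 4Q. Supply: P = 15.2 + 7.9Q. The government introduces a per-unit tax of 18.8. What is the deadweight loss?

14.85

Competitive equilibrium: 60.5 − 4Q = 15.2 + 7.9Q → Q* = 3.8067, P* = 45.2731.
With the tax, the buyer price exceeds the seller price by 18.8: (60.5 − 4Q) − (15.2 + 7.9Q) = 18.8 → Q' = 2.2269.
ΔQ = 3.8067 − 2.2269 = 1.5798; the wedge equals the tax, 18.8.
DWL = ½ × 1.5798 × 18.8 = 14.85.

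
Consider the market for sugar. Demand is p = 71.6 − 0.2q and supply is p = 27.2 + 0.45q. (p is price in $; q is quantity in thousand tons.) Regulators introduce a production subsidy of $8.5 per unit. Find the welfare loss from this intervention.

$55.58 thousand

Competitive equilibrium: 71.6 − 0.2q = 27.2 + 0.45q → q* = 68.3077, p* = 57.9385.
The subsidy lowers effective supply by 8.5: p = 18.7 + 0.45q.
New quantity: 71.6 − 0.2q = 18.7 + 0.45q → q' = 81.3846.
Overproduction Δq = 81.3846 − 68.3077 = 13.0769; wedge = subsidy = 8.5.
Deadweight loss = ½ × 13.0769 × 8.5 = $55.58 thousand.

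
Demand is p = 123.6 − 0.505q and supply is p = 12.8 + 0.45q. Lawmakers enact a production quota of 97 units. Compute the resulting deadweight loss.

172.76

Competitive equilibrium: 123.6 − 0.505q = 12.8 + 0.45q → q* = 116.0209, p* = 65.0094.
At q = 97: demand price = 123.6 − 0.505·97 = 74.615; supply price = 12.8 + 0.45·97 = 56.45.
Δq = 116.0209 − 97 = 19.0209; wedge = 74.615 − 56.45 = 18.165.
The triangle = ½ × 19.0209 × 18.165 = 172.76.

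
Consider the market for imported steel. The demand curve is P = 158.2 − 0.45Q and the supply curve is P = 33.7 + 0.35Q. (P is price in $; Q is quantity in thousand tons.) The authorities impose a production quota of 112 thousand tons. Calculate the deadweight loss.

Competitive equilibrium: 158.2 − 0.45Q = 33.7 + 0.35Q → Q* = 155.625, P* = 88.1688.
At Q = 112: demand price = 158.2 − 0.45·112 = 107.8; supply price = 33.7 + 0.35·112 = 72.9.
ΔQ = 155.625 − 112 = 43.625; wedge = 107.8 − 72.9 = 34.9.
Welfare loss = ½ × 43.625 × 34.9 = $761.26 thousand.

$761.26 thousand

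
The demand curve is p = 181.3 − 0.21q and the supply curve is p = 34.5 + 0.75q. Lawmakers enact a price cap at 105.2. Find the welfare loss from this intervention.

1651.11

Competitive equilibrium: 181.3 − 0.21q = 34.5 + 0.75q → q* = 152.9167, p* = 149.1875.
At the ceiling p = 105.2, quantity supplied = (105.2 − 34.5)/0.75 = 94.2667.
Willingness to pay at q' = 94.2667: 181.3 − 0.21·94.2667 = 161.504.
Δq = 152.9167 − 94.2667 = 58.65; wedge = 161.504 − 105.2 = 56.304.
The triangle = ½ × 58.65 × 56.304 = 1651.11.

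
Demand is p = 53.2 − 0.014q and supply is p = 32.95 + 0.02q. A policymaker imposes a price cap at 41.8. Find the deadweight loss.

398.41

Competitive equilibrium: 53.2 − 0.014q = 32.95 + 0.02q → q* = 595.5882, p* = 44.8618.
At the ceiling p = 41.8, quantity supplied = (41.8 − 32.95)/0.02 = 442.5.
Willingness to pay at q' = 442.5: 53.2 − 0.014·442.5 = 47.005.
Δq = 595.5882 − 442.5 = 153.0882; wedge = 47.005 − 41.8 = 5.205.
DWL = ½ × 153.0882 × 5.205 = 398.41.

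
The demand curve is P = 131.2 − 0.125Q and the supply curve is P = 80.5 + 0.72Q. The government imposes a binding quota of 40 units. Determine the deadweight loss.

169

Competitive equilibrium: 131.2 − 0.125Q = 80.5 + 0.72Q → Q* = 60, P* = 123.7.
At Q = 40: demand price = 131.2 − 0.125·40 = 126.2; supply price = 80.5 + 0.72·40 = 109.3.
ΔQ = 60 − 40 = 20; wedge = 126.2 − 109.3 = 16.9.
DWL = ½ × 20 × 16.9 = 169.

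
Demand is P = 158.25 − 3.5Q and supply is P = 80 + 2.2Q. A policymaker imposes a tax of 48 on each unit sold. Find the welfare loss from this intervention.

Competitive equilibrium: 158.25 − 3.5Q = 80 + 2.2Q → Q* = 13.7281, P* = 110.2018.
With the tax, the buyer price exceeds the seller price by 48: (158.25 − 3.5Q) − (80 + 2.2Q) = 48 → Q' = 5.307.
ΔQ = 13.7281 − 5.307 = 8.4211; the wedge equals the tax, 48.
The triangle = ½ × 8.4211 × 48 = 202.11.

202.11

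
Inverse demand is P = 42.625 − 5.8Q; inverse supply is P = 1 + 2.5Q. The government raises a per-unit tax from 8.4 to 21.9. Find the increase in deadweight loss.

24.64

Competitive equilibrium: 42.625 − 5.8Q = 1 + 2.5Q → Q* = 5.0151, P* = 13.5377.
For a per-unit tax t: ΔQ = t/8.3, so DWL = ½·t·(t/8.3) = t²/16.6.
At t = 8.4: DWL = 4.251. At t = 21.9: DWL = 28.892.
Increase = 28.892 − 4.251 = 24.64.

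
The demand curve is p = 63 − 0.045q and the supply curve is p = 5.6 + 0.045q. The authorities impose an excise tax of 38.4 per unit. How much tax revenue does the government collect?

Competitive equilibrium: 63 − 0.045q = 5.6 + 0.045q → q* = 637.7778, p* = 34.3.
With the tax, the buyer price exceeds the seller price by 38.4: (63 − 0.045q) − (5.6 + 0.045q) = 38.4 → q' = 211.1111.
Tax revenue = 38.4 × 211.1111 = 8106.67.

8106.67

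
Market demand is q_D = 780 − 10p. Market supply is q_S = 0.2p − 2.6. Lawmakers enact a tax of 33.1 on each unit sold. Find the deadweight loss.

In inverse form: demand p = 78 − 0.1q, supply p = 13 + 5q.
Competitive equilibrium: 78 − 0.1q = 13 + 5q → q* = 12.7451, p* = 76.7255.
With the tax, the buyer price exceeds the seller price by 33.1: (78 − 0.1q) − (13 + 5q) = 33.1 → q' = 6.2549.
Δq = 12.7451 − 6.2549 = 6.4902; the wedge equals the tax, 33.1.
Deadweight loss = ½ × 6.4902 × 33.1 = 107.41.

107.41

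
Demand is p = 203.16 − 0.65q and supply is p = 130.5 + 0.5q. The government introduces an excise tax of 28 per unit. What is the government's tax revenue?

1087.37

Competitive equilibrium: 203.16 − 0.65q = 130.5 + 0.5q → q* = 63.1826, p* = 162.0913.
With the tax, the buyer price exceeds the seller price by 28: (203.16 − 0.65q) − (130.5 + 0.5q) = 28 → q' = 38.8348.
Tax revenue = 28 × 38.8348 = 1087.37.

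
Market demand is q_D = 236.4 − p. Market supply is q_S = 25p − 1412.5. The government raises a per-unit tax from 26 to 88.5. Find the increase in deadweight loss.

In inverse form: demand p = 236.4 − q, supply p = 56.5 + 0.04q.
Competitive equilibrium: 236.4 − q = 56.5 + 0.04q → q* = 172.9808, p* = 63.4192.
For a per-unit tax t: Δq = t/1.04, so DWL = ½·t·(t/1.04) = t²/2.08.
At t = 26: DWL = 325. At t = 88.5: DWL = 3765.5048.
Increase = 3765.5048 − 325 = 3440.50.

3440.50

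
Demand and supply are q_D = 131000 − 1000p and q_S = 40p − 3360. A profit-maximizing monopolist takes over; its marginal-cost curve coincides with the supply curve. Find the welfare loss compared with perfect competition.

In inverse form: demand p = 131 − 0.001q, supply p = 84 + 0.025q.
Competitive equilibrium: 131 − 0.001q = 84 + 0.025q → q* = 1807.6923, p* = 129.1923.
Marginal revenue: MR = 131 − 0.002q. Set MR = MC: 131 − 0.002q = 84 + 0.025q → q_m = 1740.7407.
Price p_m = 131 − 0.001·1740.7407 = 129.2593; MC(q_m) = 84 + 0.025·1740.7407 = 127.5185.
Competitive q* = 1807.6923, so Δq = 66.9516; wedge = 129.2593 − 127.5185 = 1.7408.
Welfare loss = ½ × 66.9516 × 1.7408 = 58.27.

58.27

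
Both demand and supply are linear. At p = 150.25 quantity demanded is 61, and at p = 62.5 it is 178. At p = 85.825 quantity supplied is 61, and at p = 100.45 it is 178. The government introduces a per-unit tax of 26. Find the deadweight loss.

Demand slope = (62.5 − 150.25)/(178 − 61) = −0.75, so p = 196 − 0.75q.
Supply slope = (100.45 − 85.825)/(178 − 61) = 0.125, so p = 78.2 + 0.125q.
Competitive equilibrium: 196 − 0.75q = 78.2 + 0.125q → q* = 134.6286, p* = 95.0286.
With the tax, the buyer price exceeds the seller price by 26: (196 − 0.75q) − (78.2 + 0.125q) = 26 → q' = 104.9143.
Δq = 134.6286 − 104.9143 = 29.7143; the wedge equals the tax, 26.
Welfare loss = ½ × 29.7143 × 26 = 386.29.

386.29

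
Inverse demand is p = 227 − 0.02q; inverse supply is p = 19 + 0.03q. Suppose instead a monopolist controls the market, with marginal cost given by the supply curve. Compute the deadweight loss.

35317.55

Competitive equilibrium: 227 − 0.02q = 19 + 0.03q → q* = 4160, p* = 143.8.
Marginal revenue: MR = 227 − 0.04q. Set MR = MC: 227 − 0.04q = 19 + 0.03q → q_m = 2971.42857.
Price p_m = 227 − 0.02·2971.42857 = 167.57143; MC(q_m) = 19 + 0.03·2971.42857 = 108.14286.
Competitive q* = 4160, so Δq = 1188.57143; wedge = 167.57143 − 108.14286 = 59.42857.
DWL = ½ × 1188.57143 × 59.42857 = 35317.55.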